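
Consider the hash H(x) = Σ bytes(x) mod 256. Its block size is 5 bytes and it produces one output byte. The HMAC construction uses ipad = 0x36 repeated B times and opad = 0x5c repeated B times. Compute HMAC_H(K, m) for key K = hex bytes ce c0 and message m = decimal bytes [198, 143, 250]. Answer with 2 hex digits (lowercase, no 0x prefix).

21

Key hex bytes ce c0 is 2 bytes ≤ B = 5; zero-pad to 5 bytes: K' = ce c0 00 00 00.
K' ⊕ ipad = f8 f6 36 36 36.  K' ⊕ opad = 92 9c 5c 5c 5c.
Inner input = (K'⊕ipad) ∥ m = f8 f6 36 36 36 ∥ c6 8f fa.
Inner hash: sum = 248+246+54+54+54+198+143+250 = 1247; mod 256 = 223 → df.
Outer input = (K'⊕opad) ∥ inner = 92 9c 5c 5c 5c ∥ df.
Outer hash (tag): sum = 146+156+92+92+92+223 = 801; mod 256 = 33 → 21.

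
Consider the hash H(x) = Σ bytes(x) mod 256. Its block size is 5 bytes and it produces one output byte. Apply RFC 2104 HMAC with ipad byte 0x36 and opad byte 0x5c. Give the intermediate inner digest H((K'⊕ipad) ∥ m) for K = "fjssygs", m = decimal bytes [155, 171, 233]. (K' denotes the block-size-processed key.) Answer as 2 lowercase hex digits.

Key "fjssygs" = 66 6a 73 73 79 67 73 is 7 bytes > B = 5, so hash it first: H(key) = 09, then zero-pad to 5 bytes: K' = 09 00 00 00 00.
K' ⊕ ipad = 3f 36 36 36 36.
Inner input = 3f 36 36 36 36 ∥ 9b ab e9.
Inner hash: sum = 63+54+54+54+54+155+171+233 = 838; mod 256 = 70 → 46.

46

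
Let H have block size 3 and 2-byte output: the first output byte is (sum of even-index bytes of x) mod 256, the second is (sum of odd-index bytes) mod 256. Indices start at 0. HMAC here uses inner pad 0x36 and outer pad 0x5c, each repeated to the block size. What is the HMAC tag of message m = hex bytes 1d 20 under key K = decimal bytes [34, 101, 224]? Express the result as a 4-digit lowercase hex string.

Key decimal bytes [34, 101, 224] = 22 65 e0 is exactly B = 3 bytes: K' = 22 65 e0.
K' ⊕ ipad = 14 53 d6.  K' ⊕ opad = 7e 39 bc.
Inner input = (K'⊕ipad) ∥ m = 14 53 d6 ∥ 1d 20.
Inner hash: even-index sum = 266 mod 256 = 10; odd-index sum = 112 mod 256 = 112 → 0a 70.
Outer input = (K'⊕opad) ∥ inner = 7e 39 bc ∥ 0a 70.
Outer hash (tag): even-index sum = 426 mod 256 = 170; odd-index sum = 67 mod 256 = 67 → aa 43.

aa43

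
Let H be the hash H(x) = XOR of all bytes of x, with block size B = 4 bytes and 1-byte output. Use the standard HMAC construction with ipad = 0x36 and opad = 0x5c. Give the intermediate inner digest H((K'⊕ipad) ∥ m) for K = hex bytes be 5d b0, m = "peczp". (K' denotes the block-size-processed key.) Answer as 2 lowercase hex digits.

Key hex bytes be 5d b0 is 3 bytes ≤ B = 4; zero-pad to 4 bytes: K' = be 5d b0 00.
K' ⊕ ipad = 88 6b 86 36.
Inner input = 88 6b 86 36 ∥ 70 65 63 7a 70.
Inner hash: XOR 88⊕6b⊕86⊕36⊕70⊕65⊕63⊕7a⊕70 = 2f.

2f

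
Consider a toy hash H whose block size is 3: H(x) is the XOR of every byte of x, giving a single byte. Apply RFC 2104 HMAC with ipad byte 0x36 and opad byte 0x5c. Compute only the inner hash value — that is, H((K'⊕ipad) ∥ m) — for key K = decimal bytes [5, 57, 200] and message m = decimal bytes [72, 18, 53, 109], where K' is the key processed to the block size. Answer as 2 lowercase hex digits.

Key decimal bytes [5, 57, 200] = 05 39 c8 is exactly B = 3 bytes: K' = 05 39 c8.
K' ⊕ ipad = 33 0f fe.
Inner input = 33 0f fe ∥ 48 12 35 6d.
Inner hash: XOR 33⊕0f⊕fe⊕48⊕12⊕35⊕6d = c0.

c0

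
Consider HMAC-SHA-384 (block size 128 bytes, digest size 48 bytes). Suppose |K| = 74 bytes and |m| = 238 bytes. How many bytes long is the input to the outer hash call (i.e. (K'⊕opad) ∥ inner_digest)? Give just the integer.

Key is 74 ≤ 128 bytes, zero-padded: |K'| = 128.
Outer input = (K'⊕opad) ∥ H(inner) → 128 + 48 = 176 bytes.

176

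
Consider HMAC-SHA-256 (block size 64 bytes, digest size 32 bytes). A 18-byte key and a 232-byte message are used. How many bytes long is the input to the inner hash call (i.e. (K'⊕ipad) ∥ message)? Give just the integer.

Key is 18 ≤ 64 bytes, zero-padded: |K'| = 64.
Inner input = (K'⊕ipad) ∥ m → 64 + 232 = 296 bytes.

296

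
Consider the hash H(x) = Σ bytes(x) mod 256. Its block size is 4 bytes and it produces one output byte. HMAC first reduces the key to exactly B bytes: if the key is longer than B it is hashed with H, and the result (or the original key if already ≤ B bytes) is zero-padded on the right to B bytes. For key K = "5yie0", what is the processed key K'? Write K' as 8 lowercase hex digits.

ac000000

|K| = 5 > B = 4, so first hash the key.
H(K): sum = 53+121+105+101+48 = 428; mod 256 = 172 → ac.
Zero-pad H(K) = ac to 4 bytes: K' = ac 00 00 00.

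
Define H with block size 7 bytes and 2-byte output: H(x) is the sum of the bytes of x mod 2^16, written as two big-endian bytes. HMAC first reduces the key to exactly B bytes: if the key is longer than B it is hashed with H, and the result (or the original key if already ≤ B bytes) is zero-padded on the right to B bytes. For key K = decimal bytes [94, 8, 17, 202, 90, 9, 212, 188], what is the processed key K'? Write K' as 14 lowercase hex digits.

03340000000000

|K| = 8 > B = 7, so first hash the key.
H(K): sum = 94+8+17+202+90+9+212+188 = 820 → 03 34.
Zero-pad H(K) = 03 34 to 7 bytes: K' = 03 34 00 00 00 00 00.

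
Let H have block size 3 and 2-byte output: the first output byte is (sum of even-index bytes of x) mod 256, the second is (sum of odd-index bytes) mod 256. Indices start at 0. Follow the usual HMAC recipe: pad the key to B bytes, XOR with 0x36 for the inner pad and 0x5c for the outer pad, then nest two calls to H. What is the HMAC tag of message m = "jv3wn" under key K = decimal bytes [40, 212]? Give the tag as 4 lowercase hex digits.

Key decimal bytes [40, 212] = 28 d4 is 2 bytes ≤ B = 3; zero-pad to 3 bytes: K' = 28 d4 00.
K' ⊕ ipad = 1e e2 36.  K' ⊕ opad = 74 88 5c.
Inner input = (K'⊕ipad) ∥ m = 1e e2 36 ∥ 6a 76 33 77 6e.
Inner hash: even-index sum = 321 mod 256 = 65; odd-index sum = 493 mod 256 = 237 → 41 ed.
Outer input = (K'⊕opad) ∥ inner = 74 88 5c ∥ 41 ed.
Outer hash (tag): even-index sum = 445 mod 256 = 189; odd-index sum = 201 mod 256 = 201 → bd c9.

bdc9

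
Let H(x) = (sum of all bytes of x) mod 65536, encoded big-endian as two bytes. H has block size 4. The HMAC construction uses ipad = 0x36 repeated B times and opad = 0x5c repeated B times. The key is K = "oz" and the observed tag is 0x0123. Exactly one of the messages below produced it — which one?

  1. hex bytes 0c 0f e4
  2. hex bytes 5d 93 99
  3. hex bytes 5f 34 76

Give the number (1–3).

1

Key "oz" = 6f 7a is 2 bytes ≤ B = 4; zero-pad to 4 bytes: K' = 6f 7a 00 00.
K' ⊕ ipad = 59 4c 36 36; K' ⊕ opad = 33 26 5c 5c.
m1: inner = H(59 4c 36 36 0c 0f e4) = 02 10; tag = H(33 26 5c 5c 02 10) = 0123 ← matches
m2: inner = H(59 4c 36 36 5d 93 99) = 02 9a; tag = H(33 26 5c 5c 02 9a) = 01ad
m3: inner = H(59 4c 36 36 5f 34 76) = 02 1a; tag = H(33 26 5c 5c 02 1a) = 012d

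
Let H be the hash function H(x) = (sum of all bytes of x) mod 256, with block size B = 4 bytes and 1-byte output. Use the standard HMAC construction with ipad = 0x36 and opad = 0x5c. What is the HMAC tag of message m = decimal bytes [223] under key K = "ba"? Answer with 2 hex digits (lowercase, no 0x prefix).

29

Key "ba" = 62 61 is 2 bytes ≤ B = 4; zero-pad to 4 bytes: K' = 62 61 00 00.
K' ⊕ ipad = 54 57 36 36.  K' ⊕ opad = 3e 3d 5c 5c.
Inner input = (K'⊕ipad) ∥ m = 54 57 36 36 ∥ df.
Inner hash: sum = 84+87+54+54+223 = 502; mod 256 = 246 → f6.
Outer input = (K'⊕opad) ∥ inner = 3e 3d 5c 5c ∥ f6.
Outer hash (tag): sum = 62+61+92+92+246 = 553; mod 256 = 41 → 29.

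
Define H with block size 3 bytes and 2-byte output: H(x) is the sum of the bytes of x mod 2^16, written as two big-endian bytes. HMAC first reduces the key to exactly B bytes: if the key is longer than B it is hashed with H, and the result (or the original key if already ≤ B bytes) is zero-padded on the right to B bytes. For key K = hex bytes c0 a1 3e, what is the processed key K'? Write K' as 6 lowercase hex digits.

Key hex bytes c0 a1 3e is exactly B = 3 bytes: K' = c0 a1 3e.

c0a13e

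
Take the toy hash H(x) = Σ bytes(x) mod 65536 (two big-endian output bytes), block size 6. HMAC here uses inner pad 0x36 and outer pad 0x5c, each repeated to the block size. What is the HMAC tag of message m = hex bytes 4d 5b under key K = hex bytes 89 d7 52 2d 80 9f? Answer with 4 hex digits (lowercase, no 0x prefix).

Key hex bytes 89 d7 52 2d 80 9f is exactly B = 6 bytes: K' = 89 d7 52 2d 80 9f.
K' ⊕ ipad = bf e1 64 1b b6 a9.  K' ⊕ opad = d5 8b 0e 71 dc c3.
Inner input = (K'⊕ipad) ∥ m = bf e1 64 1b b6 a9 ∥ 4d 5b.
Inner hash: sum = 191+225+100+27+182+169+77+91 = 1062 → 04 26.
Outer input = (K'⊕opad) ∥ inner = d5 8b 0e 71 dc c3 ∥ 04 26.
Outer hash (tag): sum = 213+139+14+113+220+195+4+38 = 936 → 03 a8.

03a8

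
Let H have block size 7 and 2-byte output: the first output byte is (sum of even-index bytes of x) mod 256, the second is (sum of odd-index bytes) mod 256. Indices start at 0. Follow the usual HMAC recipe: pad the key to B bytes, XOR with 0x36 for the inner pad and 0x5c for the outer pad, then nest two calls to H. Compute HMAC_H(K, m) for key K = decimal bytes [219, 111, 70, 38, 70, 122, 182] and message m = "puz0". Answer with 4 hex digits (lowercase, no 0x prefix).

Key decimal bytes [219, 111, 70, 38, 70, 122, 182] = db 6f 46 26 46 7a b6 is exactly B = 7 bytes: K' = db 6f 46 26 46 7a b6.
K' ⊕ ipad = ed 59 70 10 70 4c 80.  K' ⊕ opad = 87 33 1a 7a 1a 26 ea.
Inner input = (K'⊕ipad) ∥ m = ed 59 70 10 70 4c 80 ∥ 70 75 7a 30.
Inner hash: even-index sum = 754 mod 256 = 242; odd-index sum = 415 mod 256 = 159 → f2 9f.
Outer input = (K'⊕opad) ∥ inner = 87 33 1a 7a 1a 26 ea ∥ f2 9f.
Outer hash (tag): even-index sum = 580 mod 256 = 68; odd-index sum = 453 mod 256 = 197 → 44 c5.

44c5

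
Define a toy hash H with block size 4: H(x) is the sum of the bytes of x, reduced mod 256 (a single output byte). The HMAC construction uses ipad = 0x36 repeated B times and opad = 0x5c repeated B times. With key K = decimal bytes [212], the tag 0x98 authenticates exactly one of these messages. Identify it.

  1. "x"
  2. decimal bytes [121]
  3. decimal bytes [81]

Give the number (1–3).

Key decimal bytes [212] = d4 is 1 byte ≤ B = 4; zero-pad to 4 bytes: K' = d4 00 00 00.
K' ⊕ ipad = e2 36 36 36; K' ⊕ opad = 88 5c 5c 5c.
m1: inner = H(e2 36 36 36 78) = fc; tag = H(88 5c 5c 5c fc) = 98 ← matches
m2: inner = H(e2 36 36 36 79) = fd; tag = H(88 5c 5c 5c fd) = 99
m3: inner = H(e2 36 36 36 51) = d5; tag = H(88 5c 5c 5c d5) = 71

1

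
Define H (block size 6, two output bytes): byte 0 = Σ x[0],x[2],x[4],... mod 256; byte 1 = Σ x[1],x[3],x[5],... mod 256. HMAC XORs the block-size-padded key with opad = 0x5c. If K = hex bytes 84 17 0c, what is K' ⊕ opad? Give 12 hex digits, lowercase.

Key hex bytes 84 17 0c is 3 bytes ≤ B = 6; zero-pad to 6 bytes: K' = 84 17 0c 00 00 00.
XOR each byte with 0x5c: 84⊕5c=d8, 17⊕5c=4b, 0c⊕5c=50, 00⊕5c=5c, 00⊕5c=5c, 00⊕5c=5c.

d84b505c5c5c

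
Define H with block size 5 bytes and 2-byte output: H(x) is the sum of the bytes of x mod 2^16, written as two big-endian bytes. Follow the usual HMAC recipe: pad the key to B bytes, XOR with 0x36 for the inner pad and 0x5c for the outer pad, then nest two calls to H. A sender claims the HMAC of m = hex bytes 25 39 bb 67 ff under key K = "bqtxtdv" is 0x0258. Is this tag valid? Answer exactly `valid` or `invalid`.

Key "bqtxtdv" = 62 71 74 78 74 64 76 is 7 bytes > B = 5, so hash it first: H(key) = 03 0d, then zero-pad to 5 bytes: K' = 03 0d 00 00 00.
K' ⊕ ipad = 35 3b 36 36 36; K' ⊕ opad = 5f 51 5c 5c 5c.
Inner hash: sum = 53+59+54+54+54+37+57+187+103+255 = 913 → 03 91.
Outer hash (recomputed tag): sum = 95+81+92+92+92+3+145 = 600 → 02 58.
Recomputed tag = 0258; claimed = 0258 → match.

valid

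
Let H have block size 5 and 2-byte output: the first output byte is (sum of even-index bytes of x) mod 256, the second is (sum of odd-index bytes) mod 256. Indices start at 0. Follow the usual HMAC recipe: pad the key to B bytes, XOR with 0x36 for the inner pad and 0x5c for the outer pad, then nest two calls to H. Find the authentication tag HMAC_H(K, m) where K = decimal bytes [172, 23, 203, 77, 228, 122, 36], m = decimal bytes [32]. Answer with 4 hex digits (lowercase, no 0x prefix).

Key decimal bytes [172, 23, 203, 77, 228, 122, 36] = ac 17 cb 4d e4 7a 24 is 7 bytes > B = 5, so hash it first: H(key) = 7f de, then zero-pad to 5 bytes: K' = 7f de 00 00 00.
K' ⊕ ipad = 49 e8 36 36 36.  K' ⊕ opad = 23 82 5c 5c 5c.
Inner input = (K'⊕ipad) ∥ m = 49 e8 36 36 36 ∥ 20.
Inner hash: even-index sum = 181 mod 256 = 181; odd-index sum = 318 mod 256 = 62 → b5 3e.
Outer input = (K'⊕opad) ∥ inner = 23 82 5c 5c 5c ∥ b5 3e.
Outer hash (tag): even-index sum = 281 mod 256 = 25; odd-index sum = 403 mod 256 = 147 → 19 93.

1993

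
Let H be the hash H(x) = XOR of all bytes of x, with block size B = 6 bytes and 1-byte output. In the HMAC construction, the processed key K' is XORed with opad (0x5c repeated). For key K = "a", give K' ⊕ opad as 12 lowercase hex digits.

3d5c5c5c5c5c

Key "a" = 61 is 1 byte ≤ B = 6; zero-pad to 6 bytes: K' = 61 00 00 00 00 00.
XOR each byte with 0x5c: 61⊕5c=3d, 00⊕5c=5c, 00⊕5c=5c, 00⊕5c=5c, 00⊕5c=5c, 00⊕5c=5c.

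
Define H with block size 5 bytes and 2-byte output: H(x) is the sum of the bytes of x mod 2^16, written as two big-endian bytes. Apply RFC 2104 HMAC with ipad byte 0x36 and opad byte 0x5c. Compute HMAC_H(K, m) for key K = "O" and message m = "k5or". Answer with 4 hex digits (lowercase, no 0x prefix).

0257

Key "O" = 4f is 1 byte ≤ B = 5; zero-pad to 5 bytes: K' = 4f 00 00 00 00.
K' ⊕ ipad = 79 36 36 36 36.  K' ⊕ opad = 13 5c 5c 5c 5c.
Inner input = (K'⊕ipad) ∥ m = 79 36 36 36 36 ∥ 6b 35 6f 72.
Inner hash: sum = 121+54+54+54+54+107+53+111+114 = 722 → 02 d2.
Outer input = (K'⊕opad) ∥ inner = 13 5c 5c 5c 5c ∥ 02 d2.
Outer hash (tag): sum = 19+92+92+92+92+2+210 = 599 → 02 57.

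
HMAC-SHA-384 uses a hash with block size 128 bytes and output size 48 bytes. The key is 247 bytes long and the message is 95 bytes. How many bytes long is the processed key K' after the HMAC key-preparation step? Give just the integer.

Key is 247 > 128 bytes, so it is hashed to 48 bytes then zero-padded to 128: |K'| = 128.

128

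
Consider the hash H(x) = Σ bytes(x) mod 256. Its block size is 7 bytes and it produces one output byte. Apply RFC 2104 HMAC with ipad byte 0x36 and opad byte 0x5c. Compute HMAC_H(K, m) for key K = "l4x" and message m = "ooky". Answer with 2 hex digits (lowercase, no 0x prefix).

Key "l4x" = 6c 34 78 is 3 bytes ≤ B = 7; zero-pad to 7 bytes: K' = 6c 34 78 00 00 00 00.
K' ⊕ ipad = 5a 02 4e 36 36 36 36.  K' ⊕ opad = 30 68 24 5c 5c 5c 5c.
Inner input = (K'⊕ipad) ∥ m = 5a 02 4e 36 36 36 36 ∥ 6f 6f 6b 79.
Inner hash: sum = 90+2+78+54+54+54+54+111+111+107+121 = 836; mod 256 = 68 → 44.
Outer input = (K'⊕opad) ∥ inner = 30 68 24 5c 5c 5c 5c ∥ 44.
Outer hash (tag): sum = 48+104+36+92+92+92+92+68 = 624; mod 256 = 112 → 70.

70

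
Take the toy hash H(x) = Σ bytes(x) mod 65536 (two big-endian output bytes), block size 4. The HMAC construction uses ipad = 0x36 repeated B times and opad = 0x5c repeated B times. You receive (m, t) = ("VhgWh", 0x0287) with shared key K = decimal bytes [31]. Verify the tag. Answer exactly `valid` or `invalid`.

Key decimal bytes [31] = 1f is 1 byte ≤ B = 4; zero-pad to 4 bytes: K' = 1f 00 00 00.
K' ⊕ ipad = 29 36 36 36; K' ⊕ opad = 43 5c 5c 5c.
Inner hash: sum = 41+54+54+54+86+104+103+87+104 = 687 → 02 af.
Outer hash (recomputed tag): sum = 67+92+92+92+2+175 = 520 → 02 08.
Recomputed tag = 0208; claimed = 0287 → mismatch.

invalid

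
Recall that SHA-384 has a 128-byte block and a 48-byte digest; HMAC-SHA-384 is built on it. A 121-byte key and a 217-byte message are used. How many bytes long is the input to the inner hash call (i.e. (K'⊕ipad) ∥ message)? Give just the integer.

345

Key is 121 ≤ 128 bytes, zero-padded: |K'| = 128.
Inner input = (K'⊕ipad) ∥ m → 128 + 217 = 345 bytes.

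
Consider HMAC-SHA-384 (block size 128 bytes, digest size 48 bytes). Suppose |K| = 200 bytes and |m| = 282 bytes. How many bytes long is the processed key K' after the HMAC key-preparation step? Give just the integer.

128

Key is 200 > 128 bytes, so it is hashed to 48 bytes then zero-padded to 128: |K'| = 128.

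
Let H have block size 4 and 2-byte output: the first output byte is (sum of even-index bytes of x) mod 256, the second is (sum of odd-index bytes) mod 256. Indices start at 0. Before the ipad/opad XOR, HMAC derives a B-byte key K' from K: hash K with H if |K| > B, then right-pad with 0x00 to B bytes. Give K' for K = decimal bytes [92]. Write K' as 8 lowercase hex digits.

5c000000

Key decimal bytes [92] = 5c is 1 byte ≤ B = 4; zero-pad to 4 bytes: K' = 5c 00 00 00.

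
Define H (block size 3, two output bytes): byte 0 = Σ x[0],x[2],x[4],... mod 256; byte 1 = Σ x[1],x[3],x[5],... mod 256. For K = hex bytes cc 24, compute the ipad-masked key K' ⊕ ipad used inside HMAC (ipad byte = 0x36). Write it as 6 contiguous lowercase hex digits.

fa1236

Key hex bytes cc 24 is 2 bytes ≤ B = 3; zero-pad to 3 bytes: K' = cc 24 00.
XOR each byte with 0x36: cc⊕36=fa, 24⊕36=12, 00⊕36=36.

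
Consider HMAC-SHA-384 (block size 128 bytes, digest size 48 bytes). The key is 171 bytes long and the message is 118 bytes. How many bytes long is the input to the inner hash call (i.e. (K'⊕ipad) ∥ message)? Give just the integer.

Key is 171 > 128 bytes, so it is hashed to 48 bytes then zero-padded to 128: |K'| = 128.
Inner input = (K'⊕ipad) ∥ m → 128 + 118 = 246 bytes.

246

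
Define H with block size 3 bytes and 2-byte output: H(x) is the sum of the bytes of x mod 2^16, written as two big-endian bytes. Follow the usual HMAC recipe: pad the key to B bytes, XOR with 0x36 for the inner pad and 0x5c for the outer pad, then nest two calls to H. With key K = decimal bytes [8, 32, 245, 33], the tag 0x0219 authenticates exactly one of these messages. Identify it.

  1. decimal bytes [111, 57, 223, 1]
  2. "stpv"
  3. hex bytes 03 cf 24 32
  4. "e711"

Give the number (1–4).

1

Key decimal bytes [8, 32, 245, 33] = 08 20 f5 21 is 4 bytes > B = 3, so hash it first: H(key) = 01 3e, then zero-pad to 3 bytes: K' = 01 3e 00.
K' ⊕ ipad = 37 08 36; K' ⊕ opad = 5d 62 5c.
m1: inner = H(37 08 36 6f 39 df 01) = 01 fd; tag = H(5d 62 5c 01 fd) = 0219 ← matches
m2: inner = H(37 08 36 73 74 70 76) = 02 42; tag = H(5d 62 5c 02 42) = 015f
m3: inner = H(37 08 36 03 cf 24 32) = 01 9d; tag = H(5d 62 5c 01 9d) = 01b9
m4: inner = H(37 08 36 65 37 31 31) = 01 73; tag = H(5d 62 5c 01 73) = 018f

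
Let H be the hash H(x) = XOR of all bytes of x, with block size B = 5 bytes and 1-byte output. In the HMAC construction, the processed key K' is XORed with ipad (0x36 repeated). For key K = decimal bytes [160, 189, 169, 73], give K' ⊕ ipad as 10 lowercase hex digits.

Key decimal bytes [160, 189, 169, 73] = a0 bd a9 49 is 4 bytes ≤ B = 5; zero-pad to 5 bytes: K' = a0 bd a9 49 00.
XOR each byte with 0x36: a0⊕36=96, bd⊕36=8b, a9⊕36=9f, 49⊕36=7f, 00⊕36=36.

968b9f7f36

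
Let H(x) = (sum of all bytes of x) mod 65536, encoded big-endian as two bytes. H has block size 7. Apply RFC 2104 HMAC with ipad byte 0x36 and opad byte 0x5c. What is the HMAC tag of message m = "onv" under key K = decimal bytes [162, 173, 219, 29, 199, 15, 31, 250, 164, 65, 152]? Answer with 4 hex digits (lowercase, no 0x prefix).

Key decimal bytes [162, 173, 219, 29, 199, 15, 31, 250, 164, 65, 152] = a2 ad db 1d c7 0f 1f fa a4 41 98 is 11 bytes > B = 7, so hash it first: H(key) = 05 b3, then zero-pad to 7 bytes: K' = 05 b3 00 00 00 00 00.
K' ⊕ ipad = 33 85 36 36 36 36 36.  K' ⊕ opad = 59 ef 5c 5c 5c 5c 5c.
Inner input = (K'⊕ipad) ∥ m = 33 85 36 36 36 36 36 ∥ 6f 6e 76.
Inner hash: sum = 51+133+54+54+54+54+54+111+110+118 = 793 → 03 19.
Outer input = (K'⊕opad) ∥ inner = 59 ef 5c 5c 5c 5c 5c ∥ 03 19.
Outer hash (tag): sum = 89+239+92+92+92+92+92+3+25 = 816 → 03 30.

0330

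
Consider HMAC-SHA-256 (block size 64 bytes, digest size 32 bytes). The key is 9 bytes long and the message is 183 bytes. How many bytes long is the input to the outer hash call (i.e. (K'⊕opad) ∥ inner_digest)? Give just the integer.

96

Key is 9 ≤ 64 bytes, zero-padded: |K'| = 64.
Outer input = (K'⊕opad) ∥ H(inner) → 64 + 32 = 96 bytes.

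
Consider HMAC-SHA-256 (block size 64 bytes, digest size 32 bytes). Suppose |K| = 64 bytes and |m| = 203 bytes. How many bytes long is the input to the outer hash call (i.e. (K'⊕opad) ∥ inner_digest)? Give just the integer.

Key is 64 ≤ 64 bytes, zero-padded: |K'| = 64.
Outer input = (K'⊕opad) ∥ H(inner) → 64 + 32 = 96 bytes.

96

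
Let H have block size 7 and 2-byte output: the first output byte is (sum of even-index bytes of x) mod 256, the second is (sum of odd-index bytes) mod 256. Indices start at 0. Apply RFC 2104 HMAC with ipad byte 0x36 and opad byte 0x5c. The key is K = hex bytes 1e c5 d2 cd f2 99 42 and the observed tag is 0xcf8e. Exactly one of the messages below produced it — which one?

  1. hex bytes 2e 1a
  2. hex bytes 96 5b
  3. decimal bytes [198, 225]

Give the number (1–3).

2

Key hex bytes 1e c5 d2 cd f2 99 42 is exactly B = 7 bytes: K' = 1e c5 d2 cd f2 99 42.
K' ⊕ ipad = 28 f3 e4 fb c4 af 74; K' ⊕ opad = 42 99 8e 91 ae c5 1e.
m1: inner = H(28 f3 e4 fb c4 af 74 2e 1a) = 5e cb; tag = H(42 99 8e 91 ae c5 1e 5e cb) = 674d
m2: inner = H(28 f3 e4 fb c4 af 74 96 5b) = 9f 33; tag = H(42 99 8e 91 ae c5 1e 9f 33) = cf8e ← matches
m3: inner = H(28 f3 e4 fb c4 af 74 c6 e1) = 25 63; tag = H(42 99 8e 91 ae c5 1e 25 63) = ff14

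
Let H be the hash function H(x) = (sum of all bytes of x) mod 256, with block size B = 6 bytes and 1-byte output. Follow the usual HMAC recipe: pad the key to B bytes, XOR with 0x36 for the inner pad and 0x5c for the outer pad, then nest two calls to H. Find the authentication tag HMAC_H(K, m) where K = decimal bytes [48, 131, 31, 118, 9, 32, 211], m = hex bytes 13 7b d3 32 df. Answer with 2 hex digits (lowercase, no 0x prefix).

Key decimal bytes [48, 131, 31, 118, 9, 32, 211] = 30 83 1f 76 09 20 d3 is 7 bytes > B = 6, so hash it first: H(key) = 44, then zero-pad to 6 bytes: K' = 44 00 00 00 00 00.
K' ⊕ ipad = 72 36 36 36 36 36.  K' ⊕ opad = 18 5c 5c 5c 5c 5c.
Inner input = (K'⊕ipad) ∥ m = 72 36 36 36 36 36 ∥ 13 7b d3 32 df.
Inner hash: sum = 114+54+54+54+54+54+19+123+211+50+223 = 1010; mod 256 = 242 → f2.
Outer input = (K'⊕opad) ∥ inner = 18 5c 5c 5c 5c 5c ∥ f2.
Outer hash (tag): sum = 24+92+92+92+92+92+242 = 726; mod 256 = 214 → d6.

d6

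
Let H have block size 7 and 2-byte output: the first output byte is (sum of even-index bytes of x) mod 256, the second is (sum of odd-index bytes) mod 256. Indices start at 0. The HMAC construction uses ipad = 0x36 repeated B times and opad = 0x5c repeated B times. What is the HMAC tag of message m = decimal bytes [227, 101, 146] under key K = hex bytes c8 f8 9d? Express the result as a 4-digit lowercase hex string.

Key hex bytes c8 f8 9d is 3 bytes ≤ B = 7; zero-pad to 7 bytes: K' = c8 f8 9d 00 00 00 00.
K' ⊕ ipad = fe ce ab 36 36 36 36.  K' ⊕ opad = 94 a4 c1 5c 5c 5c 5c.
Inner input = (K'⊕ipad) ∥ m = fe ce ab 36 36 36 36 ∥ e3 65 92.
Inner hash: even-index sum = 634 mod 256 = 122; odd-index sum = 687 mod 256 = 175 → 7a af.
Outer input = (K'⊕opad) ∥ inner = 94 a4 c1 5c 5c 5c 5c ∥ 7a af.
Outer hash (tag): even-index sum = 700 mod 256 = 188; odd-index sum = 470 mod 256 = 214 → bc d6.

bcd6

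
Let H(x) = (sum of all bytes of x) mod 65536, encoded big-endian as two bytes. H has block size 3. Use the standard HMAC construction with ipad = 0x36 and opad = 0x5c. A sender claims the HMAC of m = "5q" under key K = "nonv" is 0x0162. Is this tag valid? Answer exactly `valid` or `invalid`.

valid

Key "nonv" = 6e 6f 6e 76 is 4 bytes > B = 3, so hash it first: H(key) = 01 c1, then zero-pad to 3 bytes: K' = 01 c1 00.
K' ⊕ ipad = 37 f7 36; K' ⊕ opad = 5d 9d 5c.
Inner hash: sum = 55+247+54+53+113 = 522 → 02 0a.
Outer hash (recomputed tag): sum = 93+157+92+2+10 = 354 → 01 62.
Recomputed tag = 0162; claimed = 0162 → match.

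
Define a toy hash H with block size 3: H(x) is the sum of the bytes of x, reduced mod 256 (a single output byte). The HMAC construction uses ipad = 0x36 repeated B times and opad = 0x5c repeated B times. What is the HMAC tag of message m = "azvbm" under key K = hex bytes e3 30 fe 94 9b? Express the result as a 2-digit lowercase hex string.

d6

Key hex bytes e3 30 fe 94 9b is 5 bytes > B = 3, so hash it first: H(key) = 40, then zero-pad to 3 bytes: K' = 40 00 00.
K' ⊕ ipad = 76 36 36.  K' ⊕ opad = 1c 5c 5c.
Inner input = (K'⊕ipad) ∥ m = 76 36 36 ∥ 61 7a 76 62 6d.
Inner hash: sum = 118+54+54+97+122+118+98+109 = 770; mod 256 = 2 → 02.
Outer input = (K'⊕opad) ∥ inner = 1c 5c 5c ∥ 02.
Outer hash (tag): sum = 28+92+92+2 = 214 → d6.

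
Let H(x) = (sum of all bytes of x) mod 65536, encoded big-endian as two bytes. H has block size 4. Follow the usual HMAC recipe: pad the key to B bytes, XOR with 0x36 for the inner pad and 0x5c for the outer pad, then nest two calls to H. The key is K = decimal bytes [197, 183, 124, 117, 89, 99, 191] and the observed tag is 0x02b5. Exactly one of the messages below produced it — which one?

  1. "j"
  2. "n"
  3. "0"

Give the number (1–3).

Key decimal bytes [197, 183, 124, 117, 89, 99, 191] = c5 b7 7c 75 59 63 bf is 7 bytes > B = 4, so hash it first: H(key) = 03 e8, then zero-pad to 4 bytes: K' = 03 e8 00 00.
K' ⊕ ipad = 35 de 36 36; K' ⊕ opad = 5f b4 5c 5c.
m1: inner = H(35 de 36 36 6a) = 01 e9; tag = H(5f b4 5c 5c 01 e9) = 02b5 ← matches
m2: inner = H(35 de 36 36 6e) = 01 ed; tag = H(5f b4 5c 5c 01 ed) = 02b9
m3: inner = H(35 de 36 36 30) = 01 af; tag = H(5f b4 5c 5c 01 af) = 027b

1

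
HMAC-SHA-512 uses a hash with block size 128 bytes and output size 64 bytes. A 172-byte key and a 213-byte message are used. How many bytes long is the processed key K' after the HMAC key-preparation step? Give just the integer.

Key is 172 > 128 bytes, so it is hashed to 64 bytes then zero-padded to 128: |K'| = 128.

128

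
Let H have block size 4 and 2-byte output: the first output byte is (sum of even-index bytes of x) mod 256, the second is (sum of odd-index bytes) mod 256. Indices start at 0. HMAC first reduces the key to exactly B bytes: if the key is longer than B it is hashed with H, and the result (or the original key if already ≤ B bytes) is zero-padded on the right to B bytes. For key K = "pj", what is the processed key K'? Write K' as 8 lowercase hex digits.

Key "pj" = 70 6a is 2 bytes ≤ B = 4; zero-pad to 4 bytes: K' = 70 6a 00 00.

706a0000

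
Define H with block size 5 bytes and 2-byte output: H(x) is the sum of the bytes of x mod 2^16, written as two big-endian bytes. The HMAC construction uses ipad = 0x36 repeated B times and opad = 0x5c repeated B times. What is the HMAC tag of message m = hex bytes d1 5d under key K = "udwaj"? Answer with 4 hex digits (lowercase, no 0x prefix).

Key "udwaj" = 75 64 77 61 6a is exactly B = 5 bytes: K' = 75 64 77 61 6a.
K' ⊕ ipad = 43 52 41 57 5c.  K' ⊕ opad = 29 38 2b 3d 36.
Inner input = (K'⊕ipad) ∥ m = 43 52 41 57 5c ∥ d1 5d.
Inner hash: sum = 67+82+65+87+92+209+93 = 695 → 02 b7.
Outer input = (K'⊕opad) ∥ inner = 29 38 2b 3d 36 ∥ 02 b7.
Outer hash (tag): sum = 41+56+43+61+54+2+183 = 440 → 01 b8.

01b8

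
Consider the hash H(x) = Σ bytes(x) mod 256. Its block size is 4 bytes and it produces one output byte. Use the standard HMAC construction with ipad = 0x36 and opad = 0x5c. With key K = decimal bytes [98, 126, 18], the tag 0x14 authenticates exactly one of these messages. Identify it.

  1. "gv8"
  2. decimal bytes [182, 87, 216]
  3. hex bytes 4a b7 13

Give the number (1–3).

3

Key decimal bytes [98, 126, 18] = 62 7e 12 is 3 bytes ≤ B = 4; zero-pad to 4 bytes: K' = 62 7e 12 00.
K' ⊕ ipad = 54 48 24 36; K' ⊕ opad = 3e 22 4e 5c.
m1: inner = H(54 48 24 36 67 76 38) = 0b; tag = H(3e 22 4e 5c 0b) = 15
m2: inner = H(54 48 24 36 b6 57 d8) = db; tag = H(3e 22 4e 5c db) = e5
m3: inner = H(54 48 24 36 4a b7 13) = 0a; tag = H(3e 22 4e 5c 0a) = 14 ← matches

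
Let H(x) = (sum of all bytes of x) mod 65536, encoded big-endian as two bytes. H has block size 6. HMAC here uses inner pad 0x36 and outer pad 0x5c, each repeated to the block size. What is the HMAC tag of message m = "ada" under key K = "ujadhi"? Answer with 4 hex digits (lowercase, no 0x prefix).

Key "ujadhi" = 75 6a 61 64 68 69 is exactly B = 6 bytes: K' = 75 6a 61 64 68 69.
K' ⊕ ipad = 43 5c 57 52 5e 5f.  K' ⊕ opad = 29 36 3d 38 34 35.
Inner input = (K'⊕ipad) ∥ m = 43 5c 57 52 5e 5f ∥ 61 64 61.
Inner hash: sum = 67+92+87+82+94+95+97+100+97 = 811 → 03 2b.
Outer input = (K'⊕opad) ∥ inner = 29 36 3d 38 34 35 ∥ 03 2b.
Outer hash (tag): sum = 41+54+61+56+52+53+3+43 = 363 → 01 6b.

016b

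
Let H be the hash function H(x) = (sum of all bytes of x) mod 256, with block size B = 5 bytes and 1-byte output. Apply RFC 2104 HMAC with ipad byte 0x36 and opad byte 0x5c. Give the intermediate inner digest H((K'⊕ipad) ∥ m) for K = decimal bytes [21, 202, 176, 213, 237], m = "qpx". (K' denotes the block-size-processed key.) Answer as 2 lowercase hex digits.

Key decimal bytes [21, 202, 176, 213, 237] = 15 ca b0 d5 ed is exactly B = 5 bytes: K' = 15 ca b0 d5 ed.
K' ⊕ ipad = 23 fc 86 e3 db.
Inner input = 23 fc 86 e3 db ∥ 71 70 78.
Inner hash: sum = 35+252+134+227+219+113+112+120 = 1212; mod 256 = 188 → bc.

bc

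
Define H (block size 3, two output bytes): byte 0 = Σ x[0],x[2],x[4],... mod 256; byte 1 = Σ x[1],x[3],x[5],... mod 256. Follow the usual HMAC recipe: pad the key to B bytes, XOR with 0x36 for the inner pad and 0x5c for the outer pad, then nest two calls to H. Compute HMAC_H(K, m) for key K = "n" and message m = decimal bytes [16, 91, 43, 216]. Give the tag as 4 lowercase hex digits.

ff1d

Key "n" = 6e is 1 byte ≤ B = 3; zero-pad to 3 bytes: K' = 6e 00 00.
K' ⊕ ipad = 58 36 36.  K' ⊕ opad = 32 5c 5c.
Inner input = (K'⊕ipad) ∥ m = 58 36 36 ∥ 10 5b 2b d8.
Inner hash: even-index sum = 449 mod 256 = 193; odd-index sum = 113 mod 256 = 113 → c1 71.
Outer input = (K'⊕opad) ∥ inner = 32 5c 5c ∥ c1 71.
Outer hash (tag): even-index sum = 255 mod 256 = 255; odd-index sum = 285 mod 256 = 29 → ff 1d.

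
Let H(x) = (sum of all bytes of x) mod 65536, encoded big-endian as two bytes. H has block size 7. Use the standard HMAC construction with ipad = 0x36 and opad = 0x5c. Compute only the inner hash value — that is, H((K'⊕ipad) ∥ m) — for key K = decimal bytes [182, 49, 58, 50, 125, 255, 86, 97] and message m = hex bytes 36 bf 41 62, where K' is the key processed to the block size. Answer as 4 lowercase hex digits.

038b

Key decimal bytes [182, 49, 58, 50, 125, 255, 86, 97] = b6 31 3a 32 7d ff 56 61 is 8 bytes > B = 7, so hash it first: H(key) = 03 86, then zero-pad to 7 bytes: K' = 03 86 00 00 00 00 00.
K' ⊕ ipad = 35 b0 36 36 36 36 36.
Inner input = 35 b0 36 36 36 36 36 ∥ 36 bf 41 62.
Inner hash: sum = 53+176+54+54+54+54+54+54+191+65+98 = 907 → 03 8b.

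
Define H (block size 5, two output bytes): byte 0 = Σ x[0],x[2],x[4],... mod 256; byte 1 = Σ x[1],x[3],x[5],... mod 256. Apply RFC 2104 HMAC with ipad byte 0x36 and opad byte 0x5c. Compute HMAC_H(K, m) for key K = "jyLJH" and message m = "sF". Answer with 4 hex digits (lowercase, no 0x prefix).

98d5

Key "jyLJH" = 6a 79 4c 4a 48 is exactly B = 5 bytes: K' = 6a 79 4c 4a 48.
K' ⊕ ipad = 5c 4f 7a 7c 7e.  K' ⊕ opad = 36 25 10 16 14.
Inner input = (K'⊕ipad) ∥ m = 5c 4f 7a 7c 7e ∥ 73 46.
Inner hash: even-index sum = 410 mod 256 = 154; odd-index sum = 318 mod 256 = 62 → 9a 3e.
Outer input = (K'⊕opad) ∥ inner = 36 25 10 16 14 ∥ 9a 3e.
Outer hash (tag): even-index sum = 152 mod 256 = 152; odd-index sum = 213 mod 256 = 213 → 98 d5.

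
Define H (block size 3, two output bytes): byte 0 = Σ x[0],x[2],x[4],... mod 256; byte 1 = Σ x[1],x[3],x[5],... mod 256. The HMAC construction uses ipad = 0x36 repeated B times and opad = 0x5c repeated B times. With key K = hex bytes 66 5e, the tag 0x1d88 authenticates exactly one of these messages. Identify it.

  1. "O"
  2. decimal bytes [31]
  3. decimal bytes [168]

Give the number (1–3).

2

Key hex bytes 66 5e is 2 bytes ≤ B = 3; zero-pad to 3 bytes: K' = 66 5e 00.
K' ⊕ ipad = 50 68 36; K' ⊕ opad = 3a 02 5c.
m1: inner = H(50 68 36 4f) = 86 b7; tag = H(3a 02 5c 86 b7) = 4d88
m2: inner = H(50 68 36 1f) = 86 87; tag = H(3a 02 5c 86 87) = 1d88 ← matches
m3: inner = H(50 68 36 a8) = 86 10; tag = H(3a 02 5c 86 10) = a688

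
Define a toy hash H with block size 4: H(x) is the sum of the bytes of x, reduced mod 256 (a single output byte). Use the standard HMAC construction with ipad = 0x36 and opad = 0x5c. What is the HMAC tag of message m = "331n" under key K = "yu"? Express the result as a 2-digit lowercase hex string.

Key "yu" = 79 75 is 2 bytes ≤ B = 4; zero-pad to 4 bytes: K' = 79 75 00 00.
K' ⊕ ipad = 4f 43 36 36.  K' ⊕ opad = 25 29 5c 5c.
Inner input = (K'⊕ipad) ∥ m = 4f 43 36 36 ∥ 33 33 31 6e.
Inner hash: sum = 79+67+54+54+51+51+49+110 = 515; mod 256 = 3 → 03.
Outer input = (K'⊕opad) ∥ inner = 25 29 5c 5c ∥ 03.
Outer hash (tag): sum = 37+41+92+92+3 = 265; mod 256 = 9 → 09.

09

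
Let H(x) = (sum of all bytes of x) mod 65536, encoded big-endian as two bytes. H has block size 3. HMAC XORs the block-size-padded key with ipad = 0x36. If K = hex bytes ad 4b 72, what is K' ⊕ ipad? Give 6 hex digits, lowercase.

9b7d44

Key hex bytes ad 4b 72 is exactly B = 3 bytes: K' = ad 4b 72.
XOR each byte with 0x36: ad⊕36=9b, 4b⊕36=7d, 72⊕36=44.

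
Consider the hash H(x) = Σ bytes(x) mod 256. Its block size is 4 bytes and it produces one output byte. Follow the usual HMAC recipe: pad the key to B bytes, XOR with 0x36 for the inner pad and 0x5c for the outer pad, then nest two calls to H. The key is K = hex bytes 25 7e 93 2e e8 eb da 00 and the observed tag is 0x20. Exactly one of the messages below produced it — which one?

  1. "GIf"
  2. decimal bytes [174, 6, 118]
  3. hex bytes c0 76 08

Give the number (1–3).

1

Key hex bytes 25 7e 93 2e e8 eb da 00 is 8 bytes > B = 4, so hash it first: H(key) = 11, then zero-pad to 4 bytes: K' = 11 00 00 00.
K' ⊕ ipad = 27 36 36 36; K' ⊕ opad = 4d 5c 5c 5c.
m1: inner = H(27 36 36 36 47 49 66) = bf; tag = H(4d 5c 5c 5c bf) = 20 ← matches
m2: inner = H(27 36 36 36 ae 06 76) = f3; tag = H(4d 5c 5c 5c f3) = 54
m3: inner = H(27 36 36 36 c0 76 08) = 07; tag = H(4d 5c 5c 5c 07) = 68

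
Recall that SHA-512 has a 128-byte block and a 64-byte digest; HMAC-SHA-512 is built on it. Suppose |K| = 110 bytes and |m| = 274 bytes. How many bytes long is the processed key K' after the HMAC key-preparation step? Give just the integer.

Key is 110 ≤ 128 bytes, zero-padded: |K'| = 128.

128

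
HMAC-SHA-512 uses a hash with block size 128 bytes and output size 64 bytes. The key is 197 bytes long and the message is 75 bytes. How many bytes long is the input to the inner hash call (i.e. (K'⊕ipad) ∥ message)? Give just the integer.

203

Key is 197 > 128 bytes, so it is hashed to 64 bytes then zero-padded to 128: |K'| = 128.
Inner input = (K'⊕ipad) ∥ m → 128 + 75 = 203 bytes.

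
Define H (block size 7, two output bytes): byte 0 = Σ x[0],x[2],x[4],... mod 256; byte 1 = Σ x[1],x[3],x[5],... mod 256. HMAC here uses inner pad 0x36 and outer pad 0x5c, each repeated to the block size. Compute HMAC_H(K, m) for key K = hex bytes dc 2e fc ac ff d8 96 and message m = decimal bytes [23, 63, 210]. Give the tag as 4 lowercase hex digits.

1642

Key hex bytes dc 2e fc ac ff d8 96 is exactly B = 7 bytes: K' = dc 2e fc ac ff d8 96.
K' ⊕ ipad = ea 18 ca 9a c9 ee a0.  K' ⊕ opad = 80 72 a0 f0 a3 84 ca.
Inner input = (K'⊕ipad) ∥ m = ea 18 ca 9a c9 ee a0 ∥ 17 3f d2.
Inner hash: even-index sum = 860 mod 256 = 92; odd-index sum = 649 mod 256 = 137 → 5c 89.
Outer input = (K'⊕opad) ∥ inner = 80 72 a0 f0 a3 84 ca ∥ 5c 89.
Outer hash (tag): even-index sum = 790 mod 256 = 22; odd-index sum = 578 mod 256 = 66 → 16 42.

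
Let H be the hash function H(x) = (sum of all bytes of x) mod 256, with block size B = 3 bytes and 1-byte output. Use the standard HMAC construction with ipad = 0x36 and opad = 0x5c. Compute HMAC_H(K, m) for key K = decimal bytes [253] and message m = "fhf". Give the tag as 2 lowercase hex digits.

c4

Key decimal bytes [253] = fd is 1 byte ≤ B = 3; zero-pad to 3 bytes: K' = fd 00 00.
K' ⊕ ipad = cb 36 36.  K' ⊕ opad = a1 5c 5c.
Inner input = (K'⊕ipad) ∥ m = cb 36 36 ∥ 66 68 66.
Inner hash: sum = 203+54+54+102+104+102 = 619; mod 256 = 107 → 6b.
Outer input = (K'⊕opad) ∥ inner = a1 5c 5c ∥ 6b.
Outer hash (tag): sum = 161+92+92+107 = 452; mod 256 = 196 → c4.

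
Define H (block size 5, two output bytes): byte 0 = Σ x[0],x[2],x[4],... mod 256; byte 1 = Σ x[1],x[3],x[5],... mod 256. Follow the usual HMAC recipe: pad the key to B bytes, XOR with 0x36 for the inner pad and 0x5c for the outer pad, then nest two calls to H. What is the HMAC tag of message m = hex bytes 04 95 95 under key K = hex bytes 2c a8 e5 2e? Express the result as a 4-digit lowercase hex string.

Key hex bytes 2c a8 e5 2e is 4 bytes ≤ B = 5; zero-pad to 5 bytes: K' = 2c a8 e5 2e 00.
K' ⊕ ipad = 1a 9e d3 18 36.  K' ⊕ opad = 70 f4 b9 72 5c.
Inner input = (K'⊕ipad) ∥ m = 1a 9e d3 18 36 ∥ 04 95 95.
Inner hash: even-index sum = 440 mod 256 = 184; odd-index sum = 335 mod 256 = 79 → b8 4f.
Outer input = (K'⊕opad) ∥ inner = 70 f4 b9 72 5c ∥ b8 4f.
Outer hash (tag): even-index sum = 468 mod 256 = 212; odd-index sum = 542 mod 256 = 30 → d4 1e.

d41e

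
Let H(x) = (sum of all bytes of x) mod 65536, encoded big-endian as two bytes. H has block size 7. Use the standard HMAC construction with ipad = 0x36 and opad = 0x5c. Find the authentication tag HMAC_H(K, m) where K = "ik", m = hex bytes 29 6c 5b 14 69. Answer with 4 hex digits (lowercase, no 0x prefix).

0272

Key "ik" = 69 6b is 2 bytes ≤ B = 7; zero-pad to 7 bytes: K' = 69 6b 00 00 00 00 00.
K' ⊕ ipad = 5f 5d 36 36 36 36 36.  K' ⊕ opad = 35 37 5c 5c 5c 5c 5c.
Inner input = (K'⊕ipad) ∥ m = 5f 5d 36 36 36 36 36 ∥ 29 6c 5b 14 69.
Inner hash: sum = 95+93+54+54+54+54+54+41+108+91+20+105 = 823 → 03 37.
Outer input = (K'⊕opad) ∥ inner = 35 37 5c 5c 5c 5c 5c ∥ 03 37.
Outer hash (tag): sum = 53+55+92+92+92+92+92+3+55 = 626 → 02 72.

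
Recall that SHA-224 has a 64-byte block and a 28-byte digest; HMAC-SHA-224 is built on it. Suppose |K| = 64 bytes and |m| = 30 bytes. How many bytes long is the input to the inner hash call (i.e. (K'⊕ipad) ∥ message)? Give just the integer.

Key is 64 ≤ 64 bytes, zero-padded: |K'| = 64.
Inner input = (K'⊕ipad) ∥ m → 64 + 30 = 94 bytes.

94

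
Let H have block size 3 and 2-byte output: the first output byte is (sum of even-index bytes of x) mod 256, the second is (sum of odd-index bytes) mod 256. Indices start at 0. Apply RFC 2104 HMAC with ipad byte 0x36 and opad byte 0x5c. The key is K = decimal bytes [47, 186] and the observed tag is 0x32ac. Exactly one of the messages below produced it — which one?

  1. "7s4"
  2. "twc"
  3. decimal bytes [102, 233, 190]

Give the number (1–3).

2

Key decimal bytes [47, 186] = 2f ba is 2 bytes ≤ B = 3; zero-pad to 3 bytes: K' = 2f ba 00.
K' ⊕ ipad = 19 8c 36; K' ⊕ opad = 73 e6 5c.
m1: inner = H(19 8c 36 37 73 34) = c2 f7; tag = H(73 e6 5c c2 f7) = c6a8
m2: inner = H(19 8c 36 74 77 63) = c6 63; tag = H(73 e6 5c c6 63) = 32ac ← matches
m3: inner = H(19 8c 36 66 e9 be) = 38 b0; tag = H(73 e6 5c 38 b0) = 7f1e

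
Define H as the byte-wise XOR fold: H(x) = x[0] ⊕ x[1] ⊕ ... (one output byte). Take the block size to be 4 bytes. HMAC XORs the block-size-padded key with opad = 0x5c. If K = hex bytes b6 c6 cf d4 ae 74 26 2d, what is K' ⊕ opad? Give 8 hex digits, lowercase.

e65c5c5c

Key hex bytes b6 c6 cf d4 ae 74 26 2d is 8 bytes > B = 4, so hash it first: H(key) = ba, then zero-pad to 4 bytes: K' = ba 00 00 00.
XOR each byte with 0x5c: ba⊕5c=e6, 00⊕5c=5c, 00⊕5c=5c, 00⊕5c=5c.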